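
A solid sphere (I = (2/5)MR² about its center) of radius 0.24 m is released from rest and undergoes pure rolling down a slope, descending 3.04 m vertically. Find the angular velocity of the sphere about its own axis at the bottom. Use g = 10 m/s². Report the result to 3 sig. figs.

ω ≈ 27.5 rad/s

With I = (2/5)MR², the ratio k = I/(MR²) is 0.4.
Pure rolling means v = ωR; then KE = ½Mv² + ½I(v/R)² = ½(1+k)Mv² = (7/10)Mv².
Energy conservation Mgh = ½(1+k)Mv² gives v = √(2gh/(1+k)) = √(2 × 10 × 3.04 / 1.4) = 6.59 m/s.
The angular speed follows from ω = v/R = 6.59/0.24 ≈ 27.5 rad/s.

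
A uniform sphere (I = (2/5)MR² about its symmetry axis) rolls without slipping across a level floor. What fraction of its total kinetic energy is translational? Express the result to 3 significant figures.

fraction ≈ 0.714

Here I = (2/5)MR², so the shape factor k = I/(MR²) = 0.4.
With ω = v/R, KE_trans = ½Mv² and KE_rot = ½Iω² = ½kMv², so KE_total = ½(1+k)Mv².
The translational fraction is therefore 1/(1+k) = 1/1.4 ≈ 0.714.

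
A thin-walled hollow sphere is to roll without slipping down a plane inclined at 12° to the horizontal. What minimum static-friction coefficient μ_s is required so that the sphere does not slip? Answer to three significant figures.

Here I = (2/3)MR², so the shape factor k = I/(MR²) = 2/3.
Newton's second law down the slope: Mg sinθ − f = Ma. The torque equation fR = Iα (with α = a/R) gives f = kMa.
These give a = g sinθ/(1+k) and the required friction f = kMg sinθ/(1+k).
The normal force is N = Mg cosθ, so μ_min = f/N = k tanθ/(1+k).
μ_min = (2/3) × tan12° / 1.667 ≈ 0.0850.

μ_min ≈ 0.0850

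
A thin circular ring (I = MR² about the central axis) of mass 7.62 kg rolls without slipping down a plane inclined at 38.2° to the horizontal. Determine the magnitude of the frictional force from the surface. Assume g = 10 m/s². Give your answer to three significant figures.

f ≈ 23.6 N

With I = MR², the ratio k = I/(MR²) is 1.
Along the incline Mg sinθ − f = Ma, and torque about the center fR = Iα = kMR²(a/R) gives f = kMa.
Combining, a = g sinθ/(1+k) and f = kMa = kMg sinθ/(1+k).
f = 1 × 7.62 × 10 × sin38.2° / 2 ≈ 23.6 N.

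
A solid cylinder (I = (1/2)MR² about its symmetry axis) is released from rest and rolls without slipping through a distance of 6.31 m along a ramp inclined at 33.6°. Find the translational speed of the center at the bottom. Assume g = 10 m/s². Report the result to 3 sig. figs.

The moment of inertia is (1/2)MR², giving k ≡ I/(MR²) = 0.5.
The rolling condition ω = v/R makes the rotational term ½I(v/R)² = ½kMv², so KE_total = ½(1+k)Mv² = (3/4)Mv².
The vertical drop is h = L sinθ = 6.31 × sin33.6° = 3.492 m.
Energy conservation: Mgh = (3/4)Mv², so v = √(2gh/(1+k)) = √(2 × 10 × 3.492 / 1.5) ≈ 6.82 m/s.

v ≈ 6.82 m/s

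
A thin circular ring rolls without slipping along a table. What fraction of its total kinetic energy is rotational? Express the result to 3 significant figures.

For this body I = MR², i.e. k = I/(MR²) = 1.
With ω = v/R, KE_trans = ½Mv² and KE_rot = ½Iω² = ½kMv², so KE_total = ½(1+k)Mv².
The rotational fraction is therefore k/(1+k) = 1/2 ≈ 0.500.

fraction ≈ 0.500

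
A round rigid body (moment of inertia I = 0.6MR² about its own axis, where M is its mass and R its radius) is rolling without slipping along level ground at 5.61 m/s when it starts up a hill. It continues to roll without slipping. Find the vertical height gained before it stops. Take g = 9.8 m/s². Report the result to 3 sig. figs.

h ≈ 2.57 m

With I = 0.6MR², the ratio k = I/(MR²) is 0.6.
The rolling condition ω = v/R makes the rotational term ½I(v/R)² = ½kMv², so KE_total = ½(1+k)Mv² = (4/5)Mv².
At the top the kinetic energy is zero, so (4/5)Mv₀² = Mgh.
Thus h = (1+k)v₀²/(2g) = 1.6 × 5.61² / (2 × 9.8) ≈ 2.57 m.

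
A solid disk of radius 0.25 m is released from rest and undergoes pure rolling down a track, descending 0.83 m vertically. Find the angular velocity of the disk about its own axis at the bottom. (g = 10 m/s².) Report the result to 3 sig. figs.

ω ≈ 13.3 rad/s

For this body I = (1/2)MR², i.e. k = I/(MR²) = 0.5.
Rolling without slipping gives ω = v/R, so the total kinetic energy is ½Mv² + ½Iω² = ½(1+k)Mv² = (3/4)Mv².
Energy conservation Mgh = ½(1+k)Mv² gives v = √(2gh/(1+k)) = √(2 × 10 × 0.83 / 1.5) = 3.327 m/s.
The angular speed follows from ω = v/R = 3.327/0.25 ≈ 13.3 rad/s.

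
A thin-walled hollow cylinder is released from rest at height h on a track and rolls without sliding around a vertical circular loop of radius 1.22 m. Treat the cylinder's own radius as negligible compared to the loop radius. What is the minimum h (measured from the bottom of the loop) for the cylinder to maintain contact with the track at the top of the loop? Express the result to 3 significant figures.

With I = MR², the ratio k = I/(MR²) is 1.
At the top, contact is just lost when gravity alone supplies the centripetal force: Mg = Mv_top²/r, i.e. v_top² = gr.
With ω = v/R, the kinetic energy at speed v is ½(1+k)Mv² = Mv².
Energy conservation from release (height h) to the top (height 2r): Mgh = Mg(2r) + M·gr.
Thus h_min = 2r + (1+k)r/2 = r(2 + 2/2) = 1.22 × 3 ≈ 3.66 m.

h_min ≈ 3.66 m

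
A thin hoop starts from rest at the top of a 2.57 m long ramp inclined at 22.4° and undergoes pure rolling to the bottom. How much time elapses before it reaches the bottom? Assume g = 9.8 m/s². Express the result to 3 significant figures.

t ≈ 1.66 s

The moment of inertia is MR², giving k ≡ I/(MR²) = 1.
Translational: Mg sinθ − f = Ma. Rotational about the CM: fR = Iα = kMRa, so f = kMa.
Hence a = g sinθ/(1+k) = 9.8×sin22.4°/2 = 1.867 m/s².
With constant a from rest, t = √(2L/a) = √(2·2.57/1.867) ≈ 1.66 s.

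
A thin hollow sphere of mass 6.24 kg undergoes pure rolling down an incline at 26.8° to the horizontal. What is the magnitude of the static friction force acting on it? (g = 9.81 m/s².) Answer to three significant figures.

Here I = (2/3)MR², so the shape factor k = I/(MR²) = 2/3.
Along the incline Mg sinθ − f = Ma, and torque about the center fR = Iα = kMR²(a/R) gives f = kMa.
Combining, a = g sinθ/(1+k) and f = kMa = kMg sinθ/(1+k).
f = (2/3) × 6.24 × 9.81 × sin26.8° / 1.667 ≈ 11.0 N.

f ≈ 11.0 N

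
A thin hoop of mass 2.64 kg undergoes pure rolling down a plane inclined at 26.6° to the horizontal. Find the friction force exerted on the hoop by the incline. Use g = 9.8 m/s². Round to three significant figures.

f ≈ 5.79 N

Here I = MR², so the shape factor k = I/(MR²) = 1.
Newton's second law down the slope: Mg sinθ − f = Ma. The torque equation fR = Iα (with α = a/R) gives f = kMa.
Combining, a = g sinθ/(1+k) and f = kMa = kMg sinθ/(1+k).
f = 1 × 2.64 × 9.8 × sin26.6° / 2 ≈ 5.79 N.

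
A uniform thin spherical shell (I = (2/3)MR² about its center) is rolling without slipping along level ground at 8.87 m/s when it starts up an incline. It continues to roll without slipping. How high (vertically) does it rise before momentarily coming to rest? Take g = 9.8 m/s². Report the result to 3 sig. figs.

h ≈ 6.69 m

Here I = (2/3)MR², so the shape factor k = I/(MR²) = 2/3.
The rolling condition ω = v/R makes the rotational term ½I(v/R)² = ½kMv², so KE_total = ½(1+k)Mv² = (5/6)Mv².
All of this converts to potential energy at the highest point: (5/6)Mv₀² = Mgh.
Thus h = (1+k)v₀²/(2g) = 1.667 × 8.87² / (2 × 9.8) ≈ 6.69 m.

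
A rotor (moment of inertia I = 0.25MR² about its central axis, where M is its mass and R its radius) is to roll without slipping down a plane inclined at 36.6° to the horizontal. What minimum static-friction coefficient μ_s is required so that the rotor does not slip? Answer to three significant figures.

The moment of inertia is 0.25MR², giving k ≡ I/(MR²) = 0.25.
Along the incline Mg sinθ − f = Ma, and torque about the center fR = Iα = kMR²(a/R) gives f = kMa.
These give a = g sinθ/(1+k) and the required friction f = kMg sinθ/(1+k).
With N = Mg cosθ, the no-slip condition f ≤ μN gives μ_min = f/N = k tanθ/(1+k).
μ_min = 0.25 × tan36.6° / 1.25 ≈ 0.149.

μ_min ≈ 0.149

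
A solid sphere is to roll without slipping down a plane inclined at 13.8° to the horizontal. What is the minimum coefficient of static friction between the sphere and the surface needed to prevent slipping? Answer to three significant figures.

μ_min ≈ 0.0702

For this body I = (2/5)MR², i.e. k = I/(MR²) = 0.4.
Along the incline Mg sinθ − f = Ma, and torque about the center fR = Iα = kMR²(a/R) gives f = kMa.
These give a = g sinθ/(1+k) and the required friction f = kMg sinθ/(1+k).
With N = Mg cosθ, the no-slip condition f ≤ μN gives μ_min = f/N = k tanθ/(1+k).
μ_min = 0.4 × tan13.8° / 1.4 ≈ 0.0702.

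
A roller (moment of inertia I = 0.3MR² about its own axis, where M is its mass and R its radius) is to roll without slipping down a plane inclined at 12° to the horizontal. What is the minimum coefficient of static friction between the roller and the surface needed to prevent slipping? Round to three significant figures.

The moment of inertia is 0.3MR², giving k ≡ I/(MR²) = 0.3.
Newton's second law down the slope: Mg sinθ − f = Ma. The torque equation fR = Iα (with α = a/R) gives f = kMa.
These give a = g sinθ/(1+k) and the required friction f = kMg sinθ/(1+k).
With N = Mg cosθ, the no-slip condition f ≤ μN gives μ_min = f/N = k tanθ/(1+k).
μ_min = 0.3 × tan12° / 1.3 ≈ 0.0491.

μ_min ≈ 0.0491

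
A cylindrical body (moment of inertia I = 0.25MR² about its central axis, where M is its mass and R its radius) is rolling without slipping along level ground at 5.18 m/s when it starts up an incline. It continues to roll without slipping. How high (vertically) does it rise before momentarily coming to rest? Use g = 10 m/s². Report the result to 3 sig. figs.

For this body I = 0.25MR², i.e. k = I/(MR²) = 0.25.
Since it rolls without slipping, ω = v/R and KE = ½Mv² + ½Iω² = ½(1+k)Mv² = (5/8)Mv².
At the top the kinetic energy is zero, so (5/8)Mv₀² = Mgh.
Thus h = (1+k)v₀²/(2g) = 1.25 × 5.18² / (2 × 10) ≈ 1.68 m.

h ≈ 1.68 m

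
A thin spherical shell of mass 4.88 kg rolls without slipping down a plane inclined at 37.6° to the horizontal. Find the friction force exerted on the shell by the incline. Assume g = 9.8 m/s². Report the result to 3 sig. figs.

f ≈ 11.7 N

For this body I = (2/3)MR², i.e. k = I/(MR²) = 2/3.
Translational: Mg sinθ − f = Ma. Rotational about the CM: fR = Iα = kMRa, so f = kMa.
Combining, a = g sinθ/(1+k) and f = kMa = kMg sinθ/(1+k).
f = (2/3) × 4.88 × 9.8 × sin37.6° / 1.667 ≈ 11.7 N.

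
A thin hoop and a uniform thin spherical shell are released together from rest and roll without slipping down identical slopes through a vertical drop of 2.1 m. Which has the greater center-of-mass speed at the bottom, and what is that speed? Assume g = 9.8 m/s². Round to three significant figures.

For rolling without slipping, Mgh = ½(1+k)Mv² where k = I/(MR²), so v = √(2gh/(1+k)).
Thin hoop: k = 1, giving v = √(2×9.8×2.1/2) = 4.537 m/s.
Uniform thin spherical shell: k = 2/3, giving v = √(2×9.8×2.1/1.667) = 4.97 m/s.
The smaller k wins: the uniform thin spherical shell, at ≈ 4.97 m/s.

the uniform thin spherical shell, at v ≈ 4.97 m/s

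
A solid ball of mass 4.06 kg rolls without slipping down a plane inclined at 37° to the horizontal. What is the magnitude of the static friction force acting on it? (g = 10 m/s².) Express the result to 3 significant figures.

The moment of inertia is (2/5)MR², giving k ≡ I/(MR²) = 0.4.
Translational: Mg sinθ − f = Ma. Rotational about the CM: fR = Iα = kMRa, so f = kMa.
Combining, a = g sinθ/(1+k) and f = kMa = kMg sinθ/(1+k).
f = 0.4 × 4.06 × 10 × sin37° / 1.4 ≈ 6.98 N.

f ≈ 6.98 N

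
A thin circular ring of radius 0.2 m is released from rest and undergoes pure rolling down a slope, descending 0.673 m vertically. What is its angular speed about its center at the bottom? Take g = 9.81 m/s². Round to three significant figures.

With I = MR², the ratio k = I/(MR²) is 1.
Rolling without slipping gives ω = v/R, so the total kinetic energy is ½Mv² + ½Iω² = ½(1+k)Mv² = Mv².
Energy conservation Mgh = ½(1+k)Mv² gives v = √(2gh/(1+k)) = √(2 × 9.81 × 0.673 / 2) = 2.569 m/s.
The angular speed follows from ω = v/R = 2.569/0.2 ≈ 12.8 rad/s.

ω ≈ 12.8 rad/s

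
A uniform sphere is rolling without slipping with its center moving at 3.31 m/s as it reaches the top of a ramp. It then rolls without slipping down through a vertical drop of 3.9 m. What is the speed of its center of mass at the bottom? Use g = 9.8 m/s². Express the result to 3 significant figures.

v ≈ 8.10 m/s

For this body I = (2/5)MR², i.e. k = I/(MR²) = 0.4.
The rolling condition ω = v/R makes the rotational term ½I(v/R)² = ½kMv², so KE_total = ½(1+k)Mv² = (7/10)Mv².
Energy conservation: (7/10)Mv₀² + Mgh = (7/10)Mv², so v² = v₀² + 2gh/(1+k).
v = √(3.31² + 2×9.8×3.9/1.4) = √65.56 ≈ 8.10 m/s.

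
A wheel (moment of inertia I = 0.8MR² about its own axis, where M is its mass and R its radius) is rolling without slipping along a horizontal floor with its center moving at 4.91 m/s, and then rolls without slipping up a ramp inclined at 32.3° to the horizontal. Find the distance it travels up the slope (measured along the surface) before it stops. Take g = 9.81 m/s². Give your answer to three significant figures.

Here I = 0.8MR², so the shape factor k = I/(MR²) = 0.8.
Rolling without slipping gives ω = v/R, so the total kinetic energy is ½Mv² + ½Iω² = ½(1+k)Mv² = (9/10)Mv².
Setting this equal to Mgh gives the vertical rise h = (1+k)v₀²/(2g) = 1.8×4.91²/(2×9.81) = 2.212 m.
The distance along the slope is d = h/sinθ = 2.212/sin32.3° ≈ 4.14 m.

d ≈ 4.14 m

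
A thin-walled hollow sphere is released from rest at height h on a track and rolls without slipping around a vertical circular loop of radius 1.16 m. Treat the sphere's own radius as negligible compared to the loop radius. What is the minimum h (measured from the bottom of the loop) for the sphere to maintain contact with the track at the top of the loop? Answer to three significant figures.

The moment of inertia is (2/3)MR², giving k ≡ I/(MR²) = 2/3.
At the top of the loop, the minimum-contact condition is Mg = Mv_top²/r, so v_top² = gr.
With ω = v/R, the kinetic energy at speed v is ½(1+k)Mv² = (5/6)Mv².
Energy conservation from release (height h) to the top (height 2r): Mgh = Mg(2r) + (5/6)M·gr.
Thus h_min = 2r + (1+k)r/2 = r(2 + 1.667/2) = 1.16 × 2.833 ≈ 3.29 m.

h_min ≈ 3.29 m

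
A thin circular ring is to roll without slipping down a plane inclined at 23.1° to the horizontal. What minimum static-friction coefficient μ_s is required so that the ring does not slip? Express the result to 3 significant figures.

Here I = MR², so the shape factor k = I/(MR²) = 1.
Translational: Mg sinθ − f = Ma. Rotational about the CM: fR = Iα = kMRa, so f = kMa.
These give a = g sinθ/(1+k) and the required friction f = kMg sinθ/(1+k).
With N = Mg cosθ, the no-slip condition f ≤ μN gives μ_min = f/N = k tanθ/(1+k).
μ_min = 1 × tan23.1° / 2 ≈ 0.213.

μ_min ≈ 0.213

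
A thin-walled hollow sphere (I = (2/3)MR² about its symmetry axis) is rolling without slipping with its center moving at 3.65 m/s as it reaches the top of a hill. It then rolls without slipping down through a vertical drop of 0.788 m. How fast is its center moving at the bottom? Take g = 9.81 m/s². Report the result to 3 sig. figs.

v ≈ 4.75 m/s

With I = (2/3)MR², the ratio k = I/(MR²) is 2/3.
Pure rolling means v = ωR; then KE = ½Mv² + ½I(v/R)² = ½(1+k)Mv² = (5/6)Mv².
Energy conservation: (5/6)Mv₀² + Mgh = (5/6)Mv², so v² = v₀² + 2gh/(1+k).
v = √(3.65² + 2×9.81×0.788/1.667) = √22.6 ≈ 4.75 m/s.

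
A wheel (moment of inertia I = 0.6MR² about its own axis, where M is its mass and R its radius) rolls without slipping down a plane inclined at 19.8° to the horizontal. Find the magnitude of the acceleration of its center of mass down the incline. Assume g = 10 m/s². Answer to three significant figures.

For this body I = 0.6MR², i.e. k = I/(MR²) = 0.6.
Along the incline Mg sinθ − f = Ma, and torque about the center fR = Iα = kMR²(a/R) gives f = kMa.
Eliminating f: Mg sinθ = (1+k)Ma, so a = g sinθ/(1+k) = 10 × sin19.8° / 1.6 ≈ 2.12 m/s².

a ≈ 2.12 m/s²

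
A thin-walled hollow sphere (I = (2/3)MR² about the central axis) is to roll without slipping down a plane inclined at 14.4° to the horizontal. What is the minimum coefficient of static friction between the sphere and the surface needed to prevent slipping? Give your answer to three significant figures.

Here I = (2/3)MR², so the shape factor k = I/(MR²) = 2/3.
Along the incline Mg sinθ − f = Ma, and torque about the center fR = Iα = kMR²(a/R) gives f = kMa.
These give a = g sinθ/(1+k) and the required friction f = kMg sinθ/(1+k).
The normal force is N = Mg cosθ, so μ_min = f/N = k tanθ/(1+k).
μ_min = (2/3) × tan14.4° / 1.667 ≈ 0.103.

μ_min ≈ 0.103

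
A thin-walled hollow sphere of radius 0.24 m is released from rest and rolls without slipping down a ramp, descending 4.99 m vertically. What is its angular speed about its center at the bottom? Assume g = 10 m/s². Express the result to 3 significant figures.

Here I = (2/3)MR², so the shape factor k = I/(MR²) = 2/3.
Since it rolls without slipping, ω = v/R and KE = ½Mv² + ½Iω² = ½(1+k)Mv² = (5/6)Mv².
Energy conservation Mgh = ½(1+k)Mv² gives v = √(2gh/(1+k)) = √(2 × 10 × 4.99 / 1.667) = 7.738 m/s.
Then ω = v/R = 7.738 / 0.24 ≈ 32.2 rad/s.

ω ≈ 32.2 rad/s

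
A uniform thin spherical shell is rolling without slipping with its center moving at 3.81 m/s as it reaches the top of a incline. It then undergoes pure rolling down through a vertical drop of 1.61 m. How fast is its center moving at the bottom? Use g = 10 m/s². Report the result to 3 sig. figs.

v ≈ 5.82 m/s

Here I = (2/3)MR², so the shape factor k = I/(MR²) = 2/3.
Pure rolling means v = ωR; then KE = ½Mv² + ½I(v/R)² = ½(1+k)Mv² = (5/6)Mv².
Conserving energy between top and bottom: (5/6)Mv² = (5/6)Mv₀² + Mgh, hence v² = v₀² + 2gh/(1+k).
v = √(3.81² + 2×10×1.61/1.667) = √33.84 ≈ 5.82 m/s.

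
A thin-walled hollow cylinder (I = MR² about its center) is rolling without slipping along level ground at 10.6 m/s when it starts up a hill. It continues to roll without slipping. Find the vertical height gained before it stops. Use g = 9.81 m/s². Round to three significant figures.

h ≈ 11.5 m

Here I = MR², so the shape factor k = I/(MR²) = 1.
The rolling condition ω = v/R makes the rotational term ½I(v/R)² = ½kMv², so KE_total = ½(1+k)Mv² = Mv².
At the top the kinetic energy is zero, so Mv₀² = Mgh.
Thus h = (1+k)v₀²/(2g) = 2 × 10.6² / (2 × 9.81) ≈ 11.5 m.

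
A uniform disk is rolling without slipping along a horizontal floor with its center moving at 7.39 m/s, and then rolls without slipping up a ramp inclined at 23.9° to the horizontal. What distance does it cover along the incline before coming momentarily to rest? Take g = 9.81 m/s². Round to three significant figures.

With I = (1/2)MR², the ratio k = I/(MR²) is 0.5.
Rolling without slipping gives ω = v/R, so the total kinetic energy is ½Mv² + ½Iω² = ½(1+k)Mv² = (3/4)Mv².
Setting this equal to Mgh gives the vertical rise h = (1+k)v₀²/(2g) = 1.5×7.39²/(2×9.81) = 4.175 m.
Along the incline, d = h/sinθ = 4.175/sin23.9° ≈ 10.3 m.

d ≈ 10.3 m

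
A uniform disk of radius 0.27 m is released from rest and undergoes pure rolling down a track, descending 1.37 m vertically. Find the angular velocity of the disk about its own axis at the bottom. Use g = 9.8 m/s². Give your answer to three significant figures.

The moment of inertia is (1/2)MR², giving k ≡ I/(MR²) = 0.5.
Rolling without slipping gives ω = v/R, so the total kinetic energy is ½Mv² + ½Iω² = ½(1+k)Mv² = (3/4)Mv².
Energy conservation Mgh = ½(1+k)Mv² gives v = √(2gh/(1+k)) = √(2 × 9.8 × 1.37 / 1.5) = 4.231 m/s.
The angular speed follows from ω = v/R = 4.231/0.27 ≈ 15.7 rad/s.

ω ≈ 15.7 rad/s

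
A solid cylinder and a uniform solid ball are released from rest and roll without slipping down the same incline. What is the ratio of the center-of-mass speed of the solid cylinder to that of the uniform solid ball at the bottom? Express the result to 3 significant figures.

Each satisfies Mgh = ½(1+k)Mv² with k = I/(MR²), so v ∝ 1/√(1+k).
For the solid cylinder k = 0.5; for the uniform solid ball k = 0.4.
v₁/v₂ = √((1+k₂)/(1+k₁)) = √(1.4/1.5) ≈ 0.966.

v_ratio ≈ 0.966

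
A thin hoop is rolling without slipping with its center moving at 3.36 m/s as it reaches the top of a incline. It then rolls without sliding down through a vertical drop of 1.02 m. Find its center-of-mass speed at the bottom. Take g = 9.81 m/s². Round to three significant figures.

For this body I = MR², i.e. k = I/(MR²) = 1.
Pure rolling means v = ωR; then KE = ½Mv² + ½I(v/R)² = ½(1+k)Mv² = Mv².
Energy conservation: Mv₀² + Mgh = Mv², so v² = v₀² + 2gh/(1+k).
v = √(3.36² + 2×9.81×1.02/2) = √21.3 ≈ 4.61 m/s.

v ≈ 4.61 m/s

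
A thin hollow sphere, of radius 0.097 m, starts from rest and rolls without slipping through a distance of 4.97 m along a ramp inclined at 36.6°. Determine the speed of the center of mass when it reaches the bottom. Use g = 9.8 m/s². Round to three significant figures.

With I = (2/3)MR², the ratio k = I/(MR²) is 2/3.
Since it rolls without slipping, ω = v/R and KE = ½Mv² + ½Iω² = ½(1+k)Mv² = (5/6)Mv².
The vertical drop is h = L sinθ = 4.97 × sin36.6° = 2.963 m.
Energy conservation: Mgh = (5/6)Mv², so v = √(2gh/(1+k)) = √(2 × 9.8 × 2.963 / 1.667) ≈ 5.90 m/s.

v ≈ 5.90 m/s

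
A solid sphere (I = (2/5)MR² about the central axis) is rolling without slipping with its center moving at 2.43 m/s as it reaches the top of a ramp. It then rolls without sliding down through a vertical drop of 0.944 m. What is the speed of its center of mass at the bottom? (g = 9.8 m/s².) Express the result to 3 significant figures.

For this body I = (2/5)MR², i.e. k = I/(MR²) = 0.4.
Rolling without slipping gives ω = v/R, so the total kinetic energy is ½Mv² + ½Iω² = ½(1+k)Mv² = (7/10)Mv².
Energy conservation: (7/10)Mv₀² + Mgh = (7/10)Mv², so v² = v₀² + 2gh/(1+k).
v = √(2.43² + 2×9.8×0.944/1.4) = √19.12 ≈ 4.37 m/s.

v ≈ 4.37 m/s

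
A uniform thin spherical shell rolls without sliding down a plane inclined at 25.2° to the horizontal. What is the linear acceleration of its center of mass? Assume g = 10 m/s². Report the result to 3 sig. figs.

Here I = (2/3)MR², so the shape factor k = I/(MR²) = 2/3.
Newton's second law down the slope: Mg sinθ − f = Ma. The torque equation fR = Iα (with α = a/R) gives f = kMa.
Eliminating f: Mg sinθ = (1+k)Ma, so a = g sinθ/(1+k) = 10 × sin25.2° / 1.667 ≈ 2.55 m/s².

a ≈ 2.55 m/s²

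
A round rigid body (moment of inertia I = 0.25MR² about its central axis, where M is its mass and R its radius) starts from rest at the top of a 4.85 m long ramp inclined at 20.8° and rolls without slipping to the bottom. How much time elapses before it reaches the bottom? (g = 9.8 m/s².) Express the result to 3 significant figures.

t ≈ 1.87 s

For this body I = 0.25MR², i.e. k = I/(MR²) = 0.25.
Translational: Mg sinθ − f = Ma. Rotational about the CM: fR = Iα = kMRa, so f = kMa.
Hence a = g sinθ/(1+k) = 9.8×sin20.8°/1.25 = 2.784 m/s².
With constant a from rest, t = √(2L/a) = √(2·4.85/2.784) ≈ 1.87 s.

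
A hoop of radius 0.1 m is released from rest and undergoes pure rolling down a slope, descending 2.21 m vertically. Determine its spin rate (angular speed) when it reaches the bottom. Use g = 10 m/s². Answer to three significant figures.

ω ≈ 47.0 rad/s

The moment of inertia is MR², giving k ≡ I/(MR²) = 1.
Rolling without slipping gives ω = v/R, so the total kinetic energy is ½Mv² + ½Iω² = ½(1+k)Mv² = Mv².
Energy conservation Mgh = ½(1+k)Mv² gives v = √(2gh/(1+k)) = √(2 × 10 × 2.21 / 2) = 4.701 m/s.
Then ω = v/R = 4.701 / 0.1 ≈ 47.0 rad/s.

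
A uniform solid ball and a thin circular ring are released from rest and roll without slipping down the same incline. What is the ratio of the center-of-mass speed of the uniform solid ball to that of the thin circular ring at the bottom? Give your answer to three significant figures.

Each satisfies Mgh = ½(1+k)Mv² with k = I/(MR²), so v ∝ 1/√(1+k).
For the uniform solid ball k = 0.4; for the thin circular ring k = 1.
v₁/v₂ = √((1+k₂)/(1+k₁)) = √(2/1.4) ≈ 1.20.

v_ratio ≈ 1.20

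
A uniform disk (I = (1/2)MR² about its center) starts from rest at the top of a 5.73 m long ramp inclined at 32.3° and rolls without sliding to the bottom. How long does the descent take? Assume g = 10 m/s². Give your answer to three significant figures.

t ≈ 1.79 s

Here I = (1/2)MR², so the shape factor k = I/(MR²) = 0.5.
Newton's second law down the slope: Mg sinθ − f = Ma. The torque equation fR = Iα (with α = a/R) gives f = kMa.
Hence a = g sinθ/(1+k) = 10×sin32.3°/1.5 = 3.562 m/s².
With constant a from rest, t = √(2L/a) = √(2·5.73/3.562) ≈ 1.79 s.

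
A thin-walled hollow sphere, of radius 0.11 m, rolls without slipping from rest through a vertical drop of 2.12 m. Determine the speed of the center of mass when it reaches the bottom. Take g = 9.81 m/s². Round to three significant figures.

v ≈ 5.00 m/s

Here I = (2/3)MR², so the shape factor k = I/(MR²) = 2/3.
Since it rolls without slipping, ω = v/R and KE = ½Mv² + ½Iω² = ½(1+k)Mv² = (5/6)Mv².
Energy conservation: Mgh = (5/6)Mv², so v = √(2gh/(1+k)) = √(2 × 9.81 × 2.12 / 1.667) ≈ 5.00 m/s.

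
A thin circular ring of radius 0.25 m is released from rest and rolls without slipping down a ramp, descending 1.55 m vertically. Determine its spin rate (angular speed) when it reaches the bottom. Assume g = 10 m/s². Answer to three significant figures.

ω ≈ 15.7 rad/s

For this body I = MR², i.e. k = I/(MR²) = 1.
Pure rolling means v = ωR; then KE = ½Mv² + ½I(v/R)² = ½(1+k)Mv² = Mv².
Energy conservation Mgh = ½(1+k)Mv² gives v = √(2gh/(1+k)) = √(2 × 10 × 1.55 / 2) = 3.937 m/s.
Then ω = v/R = 3.937 / 0.25 ≈ 15.7 rad/s.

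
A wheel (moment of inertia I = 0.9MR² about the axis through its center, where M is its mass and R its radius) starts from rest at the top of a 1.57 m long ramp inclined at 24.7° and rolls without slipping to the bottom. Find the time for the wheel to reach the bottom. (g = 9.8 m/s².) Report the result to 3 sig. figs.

With I = 0.9MR², the ratio k = I/(MR²) is 0.9.
Translational: Mg sinθ − f = Ma. Rotational about the CM: fR = Iα = kMRa, so f = kMa.
Hence a = g sinθ/(1+k) = 9.8×sin24.7°/1.9 = 2.155 m/s².
Starting from rest, L = ½at², so t = √(2L/a) = √(2×1.57/2.155) ≈ 1.21 s.

t ≈ 1.21 s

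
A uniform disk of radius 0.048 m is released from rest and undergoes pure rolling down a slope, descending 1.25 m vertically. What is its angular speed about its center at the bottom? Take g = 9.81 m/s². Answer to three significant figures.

ω ≈ 84.2 rad/s

The moment of inertia is (1/2)MR², giving k ≡ I/(MR²) = 0.5.
Rolling without slipping gives ω = v/R, so the total kinetic energy is ½Mv² + ½Iω² = ½(1+k)Mv² = (3/4)Mv².
Energy conservation Mgh = ½(1+k)Mv² gives v = √(2gh/(1+k)) = √(2 × 9.81 × 1.25 / 1.5) = 4.044 m/s.
The angular speed follows from ω = v/R = 4.044/0.048 ≈ 84.2 rad/s.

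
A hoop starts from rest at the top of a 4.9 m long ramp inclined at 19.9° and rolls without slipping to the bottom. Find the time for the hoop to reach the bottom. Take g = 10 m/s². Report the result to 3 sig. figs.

t ≈ 2.40 s

Here I = MR², so the shape factor k = I/(MR²) = 1.
Along the incline Mg sinθ − f = Ma, and torque about the center fR = Iα = kMR²(a/R) gives f = kMa.
Hence a = g sinθ/(1+k) = 10×sin19.9°/2 = 1.702 m/s².
With constant a from rest, t = √(2L/a) = √(2·4.9/1.702) ≈ 2.40 s.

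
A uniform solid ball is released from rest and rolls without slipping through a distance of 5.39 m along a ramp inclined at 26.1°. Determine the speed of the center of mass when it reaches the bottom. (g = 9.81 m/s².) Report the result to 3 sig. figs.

v ≈ 5.76 m/s

Here I = (2/5)MR², so the shape factor k = I/(MR²) = 0.4.
Since it rolls without slipping, ω = v/R and KE = ½Mv² + ½Iω² = ½(1+k)Mv² = (7/10)Mv².
The vertical drop is h = L sinθ = 5.39 × sin26.1° = 2.371 m.
Energy conservation: Mgh = (7/10)Mv², so v = √(2gh/(1+k)) = √(2 × 9.81 × 2.371 / 1.4) ≈ 5.76 m/s.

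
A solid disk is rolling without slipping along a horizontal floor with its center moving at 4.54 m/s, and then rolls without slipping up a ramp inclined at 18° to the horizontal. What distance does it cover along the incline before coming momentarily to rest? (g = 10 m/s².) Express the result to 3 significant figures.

Here I = (1/2)MR², so the shape factor k = I/(MR²) = 0.5.
Pure rolling means v = ωR; then KE = ½Mv² + ½I(v/R)² = ½(1+k)Mv² = (3/4)Mv².
Setting this equal to Mgh gives the vertical rise h = (1+k)v₀²/(2g) = 1.5×4.54²/(2×10) = 1.546 m.
The distance along the slope is d = h/sinθ = 1.546/sin18° ≈ 5.00 m.

d ≈ 5.00 m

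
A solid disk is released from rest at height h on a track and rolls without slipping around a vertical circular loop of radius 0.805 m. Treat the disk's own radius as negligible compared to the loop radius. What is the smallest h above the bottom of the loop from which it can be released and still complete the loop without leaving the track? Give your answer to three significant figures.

Here I = (1/2)MR², so the shape factor k = I/(MR²) = 0.5.
At the top of the loop, the minimum-contact condition is Mg = Mv_top²/r, so v_top² = gr.
With ω = v/R, the kinetic energy at speed v is ½(1+k)Mv² = (3/4)Mv².
Energy conservation from release (height h) to the top (height 2r): Mgh = Mg(2r) + (3/4)M·gr.
Thus h_min = 2r + (1+k)r/2 = r(2 + 1.5/2) = 0.805 × 2.75 ≈ 2.21 m.

h_min ≈ 2.21 m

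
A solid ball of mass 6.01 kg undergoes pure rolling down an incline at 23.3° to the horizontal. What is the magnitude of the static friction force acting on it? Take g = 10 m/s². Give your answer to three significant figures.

f ≈ 6.79 N

The moment of inertia is (2/5)MR², giving k ≡ I/(MR²) = 0.4.
Along the incline Mg sinθ − f = Ma, and torque about the center fR = Iα = kMR²(a/R) gives f = kMa.
Combining, a = g sinθ/(1+k) and f = kMa = kMg sinθ/(1+k).
f = 0.4 × 6.01 × 10 × sin23.3° / 1.4 ≈ 6.79 N.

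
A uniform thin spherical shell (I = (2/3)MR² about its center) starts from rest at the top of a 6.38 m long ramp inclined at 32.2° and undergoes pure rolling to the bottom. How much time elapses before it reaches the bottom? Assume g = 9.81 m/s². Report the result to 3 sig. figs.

t ≈ 2.02 s

The moment of inertia is (2/3)MR², giving k ≡ I/(MR²) = 2/3.
Along the incline Mg sinθ − f = Ma, and torque about the center fR = Iα = kMR²(a/R) gives f = kMa.
Hence a = g sinθ/(1+k) = 9.81×sin32.2°/1.667 = 3.137 m/s².
Starting from rest, L = ½at², so t = √(2L/a) = √(2×6.38/3.137) ≈ 2.02 s.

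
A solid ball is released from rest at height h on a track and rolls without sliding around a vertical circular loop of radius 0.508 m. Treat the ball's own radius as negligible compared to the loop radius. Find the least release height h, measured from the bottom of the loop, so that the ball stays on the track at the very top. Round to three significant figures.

Here I = (2/5)MR², so the shape factor k = I/(MR²) = 0.4.
At the top of the loop, the minimum-contact condition is Mg = Mv_top²/r, so v_top² = gr.
With ω = v/R, the kinetic energy at speed v is ½(1+k)Mv² = (7/10)Mv².
Energy conservation from release (height h) to the top (height 2r): Mgh = Mg(2r) + (7/10)M·gr.
Thus h_min = 2r + (1+k)r/2 = r(2 + 1.4/2) = 0.508 × 2.7 ≈ 1.37 m.

h_min ≈ 1.37 m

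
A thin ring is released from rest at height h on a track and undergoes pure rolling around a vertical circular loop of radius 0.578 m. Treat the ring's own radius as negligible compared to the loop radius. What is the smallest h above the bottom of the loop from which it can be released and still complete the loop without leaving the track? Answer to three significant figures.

h_min ≈ 1.73 m

Here I = MR², so the shape factor k = I/(MR²) = 1.
At the top of the loop, the minimum-contact condition is Mg = Mv_top²/r, so v_top² = gr.
With ω = v/R, the kinetic energy at speed v is ½(1+k)Mv² = Mv².
Energy conservation from release (height h) to the top (height 2r): Mgh = Mg(2r) + M·gr.
Thus h_min = 2r + (1+k)r/2 = r(2 + 2/2) = 0.578 × 3 ≈ 1.73 m.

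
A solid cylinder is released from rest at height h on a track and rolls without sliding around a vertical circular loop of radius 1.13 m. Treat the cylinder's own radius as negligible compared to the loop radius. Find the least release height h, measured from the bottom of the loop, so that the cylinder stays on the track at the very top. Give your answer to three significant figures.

The moment of inertia is (1/2)MR², giving k ≡ I/(MR²) = 0.5.
At the top, contact is just lost when gravity alone supplies the centripetal force: Mg = Mv_top²/r, i.e. v_top² = gr.
With ω = v/R, the kinetic energy at speed v is ½(1+k)Mv² = (3/4)Mv².
Energy conservation from release (height h) to the top (height 2r): Mgh = Mg(2r) + (3/4)M·gr.
Thus h_min = 2r + (1+k)r/2 = r(2 + 1.5/2) = 1.13 × 2.75 ≈ 3.11 m.

h_min ≈ 3.11 m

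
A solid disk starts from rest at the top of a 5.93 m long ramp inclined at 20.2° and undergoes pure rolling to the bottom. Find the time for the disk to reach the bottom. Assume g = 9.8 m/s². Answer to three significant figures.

t ≈ 2.29 s

The moment of inertia is (1/2)MR², giving k ≡ I/(MR²) = 0.5.
Translational: Mg sinθ − f = Ma. Rotational about the CM: fR = Iα = kMRa, so f = kMa.
Hence a = g sinθ/(1+k) = 9.8×sin20.2°/1.5 = 2.256 m/s².
Starting from rest, L = ½at², so t = √(2L/a) = √(2×5.93/2.256) ≈ 2.29 s.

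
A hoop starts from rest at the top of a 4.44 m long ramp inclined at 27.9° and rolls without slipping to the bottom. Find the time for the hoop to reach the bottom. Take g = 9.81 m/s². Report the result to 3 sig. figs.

t ≈ 1.97 s

The moment of inertia is MR², giving k ≡ I/(MR²) = 1.
Newton's second law down the slope: Mg sinθ − f = Ma. The torque equation fR = Iα (with α = a/R) gives f = kMa.
Hence a = g sinθ/(1+k) = 9.81×sin27.9°/2 = 2.295 m/s².
Starting from rest, L = ½at², so t = √(2L/a) = √(2×4.44/2.295) ≈ 1.97 s.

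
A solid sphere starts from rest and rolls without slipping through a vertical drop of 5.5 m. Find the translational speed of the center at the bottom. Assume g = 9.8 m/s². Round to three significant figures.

The moment of inertia is (2/5)MR², giving k ≡ I/(MR²) = 0.4.
Since it rolls without slipping, ω = v/R and KE = ½Mv² + ½Iω² = ½(1+k)Mv² = (7/10)Mv².
Energy conservation: Mgh = (7/10)Mv², so v = √(2gh/(1+k)) = √(2 × 9.8 × 5.5 / 1.4) ≈ 8.77 m/s.

v ≈ 8.77 m/s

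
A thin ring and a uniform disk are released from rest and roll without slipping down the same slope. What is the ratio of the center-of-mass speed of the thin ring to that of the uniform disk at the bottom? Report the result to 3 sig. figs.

v_ratio ≈ 0.866

Each satisfies Mgh = ½(1+k)Mv² with k = I/(MR²), so v ∝ 1/√(1+k).
For the thin ring k = 1; for the uniform disk k = 0.5.
v₁/v₂ = √((1+k₂)/(1+k₁)) = √(1.5/2) ≈ 0.866.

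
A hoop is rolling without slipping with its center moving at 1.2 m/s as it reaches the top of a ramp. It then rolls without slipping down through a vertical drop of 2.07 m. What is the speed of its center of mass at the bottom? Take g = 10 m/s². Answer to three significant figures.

With I = MR², the ratio k = I/(MR²) is 1.
Rolling without slipping gives ω = v/R, so the total kinetic energy is ½Mv² + ½Iω² = ½(1+k)Mv² = Mv².
Conserving energy between top and bottom: Mv² = Mv₀² + Mgh, hence v² = v₀² + 2gh/(1+k).
v = √(1.2² + 2×10×2.07/2) = √22.14 ≈ 4.71 m/s.

v ≈ 4.71 m/s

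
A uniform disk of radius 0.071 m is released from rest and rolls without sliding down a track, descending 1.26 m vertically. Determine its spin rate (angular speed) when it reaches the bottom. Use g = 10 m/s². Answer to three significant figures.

With I = (1/2)MR², the ratio k = I/(MR²) is 0.5.
The rolling condition ω = v/R makes the rotational term ½I(v/R)² = ½kMv², so KE_total = ½(1+k)Mv² = (3/4)Mv².
Energy conservation Mgh = ½(1+k)Mv² gives v = √(2gh/(1+k)) = √(2 × 10 × 1.26 / 1.5) = 4.099 m/s.
The angular speed follows from ω = v/R = 4.099/0.071 ≈ 57.7 rad/s.

ω ≈ 57.7 rad/s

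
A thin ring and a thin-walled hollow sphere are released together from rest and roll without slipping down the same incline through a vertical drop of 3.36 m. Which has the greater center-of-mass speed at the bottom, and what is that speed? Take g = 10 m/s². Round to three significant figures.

the thin-walled hollow sphere, at v ≈ 6.35 m/s

For rolling without slipping, Mgh = ½(1+k)Mv² where k = I/(MR²), so v = √(2gh/(1+k)).
Thin ring: k = 1, giving v = √(2×10×3.36/2) = 5.797 m/s.
Thin-walled hollow sphere: k = 2/3, giving v = √(2×10×3.36/1.667) = 6.35 m/s.
The smaller k wins: the thin-walled hollow sphere, at ≈ 6.35 m/s.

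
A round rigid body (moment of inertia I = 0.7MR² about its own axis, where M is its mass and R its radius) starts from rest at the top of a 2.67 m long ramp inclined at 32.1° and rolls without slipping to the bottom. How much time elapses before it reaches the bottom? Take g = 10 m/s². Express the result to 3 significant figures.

t ≈ 1.31 s

For this body I = 0.7MR², i.e. k = I/(MR²) = 0.7.
Translational: Mg sinθ − f = Ma. Rotational about the CM: fR = Iα = kMRa, so f = kMa.
Hence a = g sinθ/(1+k) = 10×sin32.1°/1.7 = 3.126 m/s².
Starting from rest, L = ½at², so t = √(2L/a) = √(2×2.67/3.126) ≈ 1.31 s.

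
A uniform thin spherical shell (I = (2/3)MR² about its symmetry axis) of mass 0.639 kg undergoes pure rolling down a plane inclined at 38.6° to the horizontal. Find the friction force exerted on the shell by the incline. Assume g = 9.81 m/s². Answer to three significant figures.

f ≈ 1.56 N

With I = (2/3)MR², the ratio k = I/(MR²) is 2/3.
Along the incline Mg sinθ − f = Ma, and torque about the center fR = Iα = kMR²(a/R) gives f = kMa.
Combining, a = g sinθ/(1+k) and f = kMa = kMg sinθ/(1+k).
f = (2/3) × 0.639 × 9.81 × sin38.6° / 1.667 ≈ 1.56 N.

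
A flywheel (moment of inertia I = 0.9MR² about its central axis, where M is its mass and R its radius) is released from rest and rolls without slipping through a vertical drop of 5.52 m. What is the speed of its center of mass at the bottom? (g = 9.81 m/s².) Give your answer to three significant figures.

The moment of inertia is 0.9MR², giving k ≡ I/(MR²) = 0.9.
Rolling without slipping gives ω = v/R, so the total kinetic energy is ½Mv² + ½Iω² = ½(1+k)Mv² = (19/20)Mv².
Setting Mgh = (19/20)Mv² gives v = √(2gh/(1+k)) = √(2·9.81·5.52/1.9) ≈ 7.55 m/s.

v ≈ 7.55 m/s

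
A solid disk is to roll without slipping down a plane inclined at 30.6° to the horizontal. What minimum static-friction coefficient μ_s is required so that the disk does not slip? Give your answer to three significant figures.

The moment of inertia is (1/2)MR², giving k ≡ I/(MR²) = 0.5.
Newton's second law down the slope: Mg sinθ − f = Ma. The torque equation fR = Iα (with α = a/R) gives f = kMa.
These give a = g sinθ/(1+k) and the required friction f = kMg sinθ/(1+k).
The normal force is N = Mg cosθ, so μ_min = f/N = k tanθ/(1+k).
μ_min = 0.5 × tan30.6° / 1.5 ≈ 0.197.

μ_min ≈ 0.197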